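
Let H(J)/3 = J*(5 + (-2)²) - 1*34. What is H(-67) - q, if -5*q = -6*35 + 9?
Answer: -9756/5 ≈ -1951.2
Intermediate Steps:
H(J) = -102 + 27*J (H(J) = 3*(J*(5 + (-2)²) - 1*34) = 3*(J*(5 + 4) - 34) = 3*(J*9 - 34) = 3*(9*J - 34) = 3*(-34 + 9*J) = -102 + 27*J)
q = 201/5 (q = -(-6*35 + 9)/5 = -(-210 + 9)/5 = -⅕*(-201) = 201/5 ≈ 40.200)
H(-67) - q = (-102 + 27*(-67)) - 1*201/5 = (-102 - 1809) - 201/5 = -1911 - 201/5 = -9756/5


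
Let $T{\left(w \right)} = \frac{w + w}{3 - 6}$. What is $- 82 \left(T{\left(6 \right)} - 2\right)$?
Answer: $492$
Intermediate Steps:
$T{\left(w \right)} = - \frac{2 w}{3}$ ($T{\left(w \right)} = \frac{2 w}{-3} = 2 w \left(- \frac{1}{3}\right) = - \frac{2 w}{3}$)
$- 82 \left(T{\left(6 \right)} - 2\right) = - 82 \left(\left(- \frac{2}{3}\right) 6 - 2\right) = - 82 \left(-4 - 2\right) = \left(-82\right) \left(-6\right) = 492$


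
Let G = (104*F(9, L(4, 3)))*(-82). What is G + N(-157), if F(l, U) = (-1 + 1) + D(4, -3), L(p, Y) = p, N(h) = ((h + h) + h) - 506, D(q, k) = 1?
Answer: -9505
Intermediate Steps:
N(h) = -506 + 3*h (N(h) = (2*h + h) - 506 = 3*h - 506 = -506 + 3*h)
F(l, U) = 1 (F(l, U) = (-1 + 1) + 1 = 0 + 1 = 1)
G = -8528 (G = (104*1)*(-82) = 104*(-82) = -8528)
G + N(-157) = -8528 + (-506 + 3*(-157)) = -8528 + (-506 - 471) = -8528 - 977 = -9505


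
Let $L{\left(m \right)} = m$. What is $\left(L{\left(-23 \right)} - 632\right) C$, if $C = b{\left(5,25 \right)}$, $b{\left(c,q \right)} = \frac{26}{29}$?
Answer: $- \frac{17030}{29} \approx -587.24$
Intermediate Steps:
$b{\left(c,q \right)} = \frac{26}{29}$ ($b{\left(c,q \right)} = 26 \cdot \frac{1}{29} = \frac{26}{29}$)
$C = \frac{26}{29} \approx 0.89655$
$\left(L{\left(-23 \right)} - 632\right) C = \left(-23 - 632\right) \frac{26}{29} = \left(-655\right) \frac{26}{29} = - \frac{17030}{29}$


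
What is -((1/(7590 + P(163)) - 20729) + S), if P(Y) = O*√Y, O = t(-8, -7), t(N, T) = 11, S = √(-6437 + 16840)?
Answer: 108522678113/5235307 - √10403 + √163/5235307 ≈ 20627.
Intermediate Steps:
S = √10403 ≈ 102.00
O = 11
P(Y) = 11*√Y
-((1/(7590 + P(163)) - 20729) + S) = -((1/(7590 + 11*√163) - 20729) + √10403) = -((-20729 + 1/(7590 + 11*√163)) + √10403) = -(-20729 + √10403 + 1/(7590 + 11*√163)) = 20729 - √10403 - 1/(7590 + 11*√163)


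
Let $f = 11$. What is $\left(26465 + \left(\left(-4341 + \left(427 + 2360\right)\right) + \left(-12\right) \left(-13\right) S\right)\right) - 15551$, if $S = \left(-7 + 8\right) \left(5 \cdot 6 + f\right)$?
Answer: $15756$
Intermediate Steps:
$S = 41$ ($S = \left(-7 + 8\right) \left(5 \cdot 6 + 11\right) = 1 \left(30 + 11\right) = 1 \cdot 41 = 41$)
$\left(26465 + \left(\left(-4341 + \left(427 + 2360\right)\right) + \left(-12\right) \left(-13\right) S\right)\right) - 15551 = \left(26465 + \left(\left(-4341 + \left(427 + 2360\right)\right) + \left(-12\right) \left(-13\right) 41\right)\right) - 15551 = \left(26465 + \left(\left(-4341 + 2787\right) + 156 \cdot 41\right)\right) - 15551 = \left(26465 + \left(-1554 + 6396\right)\right) - 15551 = \left(26465 + 4842\right) - 15551 = 31307 - 15551 = 15756$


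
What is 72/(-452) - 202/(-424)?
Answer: 7597/23956 ≈ 0.31712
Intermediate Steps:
72/(-452) - 202/(-424) = 72*(-1/452) - 202*(-1/424) = -18/113 + 101/212 = 7597/23956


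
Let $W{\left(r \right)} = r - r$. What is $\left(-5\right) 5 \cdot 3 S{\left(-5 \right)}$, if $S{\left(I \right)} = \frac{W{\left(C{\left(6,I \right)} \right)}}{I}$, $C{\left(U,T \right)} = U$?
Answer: $0$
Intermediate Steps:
$W{\left(r \right)} = 0$
$S{\left(I \right)} = 0$ ($S{\left(I \right)} = \frac{0}{I} = 0$)
$\left(-5\right) 5 \cdot 3 S{\left(-5 \right)} = \left(-5\right) 5 \cdot 3 \cdot 0 = \left(-25\right) 3 \cdot 0 = \left(-75\right) 0 = 0$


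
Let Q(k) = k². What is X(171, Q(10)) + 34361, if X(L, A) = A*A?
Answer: 44361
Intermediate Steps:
X(L, A) = A²
X(171, Q(10)) + 34361 = (10²)² + 34361 = 100² + 34361 = 10000 + 34361 = 44361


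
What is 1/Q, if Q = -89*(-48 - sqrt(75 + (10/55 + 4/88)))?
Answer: 1056/4363937 - sqrt(36410)/4363937 ≈ 0.00019826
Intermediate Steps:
Q = 4272 + 89*sqrt(36410)/22 (Q = -89*(-48 - sqrt(75 + (10*(1/55) + 4*(1/88)))) = -89*(-48 - sqrt(75 + (2/11 + 1/22))) = -89*(-48 - sqrt(75 + 5/22)) = -89*(-48 - sqrt(1655/22)) = -89*(-48 - sqrt(36410)/22) = 4272 + 89*sqrt(36410)/22 ≈ 5043.9)
1/Q = 1/(4272 + 89*sqrt(36410)/22)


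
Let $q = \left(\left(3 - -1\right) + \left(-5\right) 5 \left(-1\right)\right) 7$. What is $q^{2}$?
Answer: $41209$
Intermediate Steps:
$q = 203$ ($q = \left(\left(3 + 1\right) - -25\right) 7 = \left(4 + 25\right) 7 = 29 \cdot 7 = 203$)
$q^{2} = 203^{2} = 41209$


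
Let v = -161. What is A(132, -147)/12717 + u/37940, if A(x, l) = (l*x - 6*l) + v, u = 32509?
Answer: -1881631/3073140 ≈ -0.61228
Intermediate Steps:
A(x, l) = -161 - 6*l + l*x (A(x, l) = (l*x - 6*l) - 161 = (-6*l + l*x) - 161 = -161 - 6*l + l*x)
A(132, -147)/12717 + u/37940 = (-161 - 6*(-147) - 147*132)/12717 + 32509/37940 = (-161 + 882 - 19404)*(1/12717) + 32509*(1/37940) = -18683*1/12717 + 32509/37940 = -119/81 + 32509/37940 = -1881631/3073140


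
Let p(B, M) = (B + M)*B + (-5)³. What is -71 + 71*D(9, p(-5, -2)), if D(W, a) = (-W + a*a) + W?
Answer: 575029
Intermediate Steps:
p(B, M) = -125 + B*(B + M) (p(B, M) = B*(B + M) - 125 = -125 + B*(B + M))
D(W, a) = a² (D(W, a) = (-W + a²) + W = (a² - W) + W = a²)
-71 + 71*D(9, p(-5, -2)) = -71 + 71*(-125 + (-5)² - 5*(-2))² = -71 + 71*(-125 + 25 + 10)² = -71 + 71*(-90)² = -71 + 71*8100 = -71 + 575100 = 575029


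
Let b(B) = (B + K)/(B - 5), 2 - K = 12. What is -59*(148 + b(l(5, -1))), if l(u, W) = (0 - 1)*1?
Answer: -53041/6 ≈ -8840.2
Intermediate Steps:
K = -10 (K = 2 - 1*12 = 2 - 12 = -10)
l(u, W) = -1 (l(u, W) = -1*1 = -1)
b(B) = (-10 + B)/(-5 + B) (b(B) = (B - 10)/(B - 5) = (-10 + B)/(-5 + B))
-59*(148 + b(l(5, -1))) = -59*(148 + (-10 - 1)/(-5 - 1)) = -59*(148 - 11/(-6)) = -59*(148 - 1/6*(-11)) = -59*(148 + 11/6) = -59*899/6 = -53041/6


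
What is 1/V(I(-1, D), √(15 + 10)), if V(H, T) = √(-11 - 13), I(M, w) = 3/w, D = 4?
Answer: -I*√6/12 ≈ -0.20412*I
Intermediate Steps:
V(H, T) = 2*I*√6 (V(H, T) = √(-24) = 2*I*√6)
1/V(I(-1, D), √(15 + 10)) = 1/(2*I*√6) = -I*√6/12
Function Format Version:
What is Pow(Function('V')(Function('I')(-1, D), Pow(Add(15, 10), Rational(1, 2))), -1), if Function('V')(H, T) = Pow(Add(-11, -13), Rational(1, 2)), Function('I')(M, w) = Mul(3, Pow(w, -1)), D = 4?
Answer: Mul(Rational(-1, 12), I, Pow(6, Rational(1, 2))) ≈ Mul(-0.20412, I)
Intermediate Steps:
Function('V')(H, T) = Mul(2, I, Pow(6, Rational(1, 2))) (Function('V')(H, T) = Pow(-24, Rational(1, 2)) = Mul(2, I, Pow(6, Rational(1, 2))))
Pow(Function('V')(Function('I')(-1, D), Pow(Add(15, 10), Rational(1, 2))), -1) = Pow(Mul(2, I, Pow(6, Rational(1, 2))), -1) = Mul(Rational(-1, 12), I, Pow(6, Rational(1, 2)))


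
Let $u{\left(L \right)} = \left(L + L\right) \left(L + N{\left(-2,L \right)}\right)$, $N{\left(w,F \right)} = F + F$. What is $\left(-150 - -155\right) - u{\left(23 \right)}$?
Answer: $-3169$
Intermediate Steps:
$N{\left(w,F \right)} = 2 F$
$u{\left(L \right)} = 6 L^{2}$ ($u{\left(L \right)} = \left(L + L\right) \left(L + 2 L\right) = 2 L 3 L = 6 L^{2}$)
$\left(-150 - -155\right) - u{\left(23 \right)} = \left(-150 - -155\right) - 6 \cdot 23^{2} = \left(-150 + 155\right) - 6 \cdot 529 = 5 - 3174 = -3169$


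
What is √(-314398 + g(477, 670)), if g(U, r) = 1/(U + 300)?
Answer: I*√189811189365/777 ≈ 560.71*I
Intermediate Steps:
g(U, r) = 1/(300 + U)
√(-314398 + g(477, 670)) = √(-314398 + 1/(300 + 477)) = √(-314398 + 1/777) = √(-244287245/777) = I*√189811189365/777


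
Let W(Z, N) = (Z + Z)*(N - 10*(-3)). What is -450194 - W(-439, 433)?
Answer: -43680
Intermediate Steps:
W(Z, N) = 2*Z*(30 + N) (W(Z, N) = (2*Z)*(N + 30) = (2*Z)*(30 + N) = 2*Z*(30 + N))
-450194 - W(-439, 433) = -450194 - 2*(-439)*(30 + 433) = -450194 - 2*(-439)*463 = -450194 - 1*(-406514) = -450194 + 406514 = -43680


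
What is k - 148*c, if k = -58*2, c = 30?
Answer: -4556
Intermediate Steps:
k = -116
k - 148*c = -116 - 148*30 = -116 - 4440 = -4556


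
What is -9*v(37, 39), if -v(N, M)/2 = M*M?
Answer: 27378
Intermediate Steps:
v(N, M) = -2*M**2 (v(N, M) = -2*M*M = -2*M**2)
-9*v(37, 39) = -(-18)*39**2 = -(-18)*1521 = -9*(-3042) = 27378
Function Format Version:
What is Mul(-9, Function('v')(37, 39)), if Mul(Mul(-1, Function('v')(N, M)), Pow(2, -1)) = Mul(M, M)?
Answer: 27378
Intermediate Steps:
Function('v')(N, M) = Mul(-2, Pow(M, 2)) (Function('v')(N, M) = Mul(-2, Mul(M, M)) = Mul(-2, Pow(M, 2)))
Mul(-9, Function('v')(37, 39)) = Mul(-9, Mul(-2, Pow(39, 2))) = Mul(-9, Mul(-2, 1521)) = Mul(-9, -3042) = 27378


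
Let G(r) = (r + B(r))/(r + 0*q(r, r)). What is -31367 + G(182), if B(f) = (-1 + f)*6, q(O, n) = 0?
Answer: -2853763/91 ≈ -31360.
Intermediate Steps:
B(f) = -6 + 6*f
G(r) = (-6 + 7*r)/r (G(r) = (r + (-6 + 6*r))/(r + 0*0) = (-6 + 7*r)/(r + 0) = (-6 + 7*r)/r)
-31367 + G(182) = -31367 + (7 - 6/182) = -31367 + (7 - 6*1/182) = -31367 + (7 - 3/91) = -31367 + 634/91 = -2853763/91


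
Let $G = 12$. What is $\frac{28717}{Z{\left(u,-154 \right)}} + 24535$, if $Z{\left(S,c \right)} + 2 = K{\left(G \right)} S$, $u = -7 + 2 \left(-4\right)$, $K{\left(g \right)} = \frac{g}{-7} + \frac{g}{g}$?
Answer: $\frac{1697654}{61} \approx 27830.0$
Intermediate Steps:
$K{\left(g \right)} = 1 - \frac{g}{7}$ ($K{\left(g \right)} = g \left(- \frac{1}{7}\right) + 1 = - \frac{g}{7} + 1 = 1 - \frac{g}{7}$)
$u = -15$ ($u = -7 - 8 = -15$)
$Z{\left(S,c \right)} = -2 - \frac{5 S}{7}$ ($Z{\left(S,c \right)} = -2 + \left(1 - \frac{12}{7}\right) S = -2 - \frac{5 S}{7}$)
$\frac{28717}{Z{\left(u,-154 \right)}} + 24535 = \frac{28717}{-2 - - \frac{75}{7}} + 24535 = \frac{28717}{-2 + \frac{75}{7}} + 24535 = \frac{28717}{\frac{61}{7}} + 24535 = 28717 \cdot \frac{7}{61} + 24535 = \frac{201019}{61} + 24535 = \frac{1697654}{61}$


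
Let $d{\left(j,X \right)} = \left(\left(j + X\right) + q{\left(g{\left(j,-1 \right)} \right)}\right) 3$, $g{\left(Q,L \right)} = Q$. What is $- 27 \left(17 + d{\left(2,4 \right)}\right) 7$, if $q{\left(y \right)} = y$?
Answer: $-7749$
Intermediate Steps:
$d{\left(j,X \right)} = 3 X + 6 j$ ($d{\left(j,X \right)} = \left(\left(j + X\right) + j\right) 3 = \left(\left(X + j\right) + j\right) 3 = \left(X + 2 j\right) 3 = 3 X + 6 j$)
$- 27 \left(17 + d{\left(2,4 \right)}\right) 7 = - 27 \left(17 + \left(3 \cdot 4 + 6 \cdot 2\right)\right) 7 = - 27 \left(17 + \left(12 + 12\right)\right) 7 = - 27 \left(17 + 24\right) 7 = \left(-27\right) 41 \cdot 7 = \left(-1107\right) 7 = -7749$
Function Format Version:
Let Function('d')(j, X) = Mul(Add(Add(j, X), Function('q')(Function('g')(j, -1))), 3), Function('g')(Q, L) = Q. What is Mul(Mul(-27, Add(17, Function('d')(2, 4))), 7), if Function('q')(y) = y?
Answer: -7749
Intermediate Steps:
Function('d')(j, X) = Add(Mul(3, X), Mul(6, j)) (Function('d')(j, X) = Mul(Add(Add(j, X), j), 3) = Mul(Add(Add(X, j), j), 3) = Mul(Add(X, Mul(2, j)), 3) = Add(Mul(3, X), Mul(6, j)))
Mul(Mul(-27, Add(17, Function('d')(2, 4))), 7) = Mul(Mul(-27, Add(17, Add(Mul(3, 4), Mul(6, 2)))), 7) = Mul(Mul(-27, Add(17, Add(12, 12))), 7) = Mul(Mul(-27, Add(17, 24)), 7) = Mul(Mul(-27, 41), 7) = Mul(-1107, 7) = -7749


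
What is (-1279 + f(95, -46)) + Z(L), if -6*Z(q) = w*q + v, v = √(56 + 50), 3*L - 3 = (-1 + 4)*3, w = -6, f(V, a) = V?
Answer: -1180 - √106/6 ≈ -1181.7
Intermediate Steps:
L = 4 (L = 1 + ((-1 + 4)*3)/3 = 1 + (3*3)/3 = 1 + (⅓)*9 = 1 + 3 = 4)
v = √106 ≈ 10.296
Z(q) = q - √106/6 (Z(q) = -(-6*q + √106)/6 = -(√106 - 6*q)/6 = q - √106/6)
(-1279 + f(95, -46)) + Z(L) = (-1279 + 95) + (4 - √106/6) = -1184 + (4 - √106/6) = -1180 - √106/6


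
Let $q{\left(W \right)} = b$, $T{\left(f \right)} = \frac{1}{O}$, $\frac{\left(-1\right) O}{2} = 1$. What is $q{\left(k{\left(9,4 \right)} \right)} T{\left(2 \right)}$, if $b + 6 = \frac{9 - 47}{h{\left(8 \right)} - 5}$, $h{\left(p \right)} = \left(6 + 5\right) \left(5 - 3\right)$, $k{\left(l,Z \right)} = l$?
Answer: $\frac{70}{17} \approx 4.1176$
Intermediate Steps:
$O = -2$ ($O = \left(-2\right) 1 = -2$)
$T{\left(f \right)} = - \frac{1}{2}$ ($T{\left(f \right)} = \frac{1}{-2} = - \frac{1}{2}$)
$h{\left(p \right)} = 22$ ($h{\left(p \right)} = 11 \cdot 2 = 22$)
$b = - \frac{140}{17}$ ($b = -6 + \frac{9 - 47}{22 - 5} = -6 - \frac{38}{17} = - \frac{140}{17} \approx -8.2353$)
$q{\left(W \right)} = - \frac{140}{17}$
$q{\left(k{\left(9,4 \right)} \right)} T{\left(2 \right)} = \left(- \frac{140}{17}\right) \left(- \frac{1}{2}\right) = \frac{70}{17}$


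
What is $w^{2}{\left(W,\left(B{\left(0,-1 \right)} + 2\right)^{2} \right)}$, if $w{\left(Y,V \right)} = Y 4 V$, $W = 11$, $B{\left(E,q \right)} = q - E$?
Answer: $1936$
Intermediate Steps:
$w{\left(Y,V \right)} = 4 V Y$ ($w{\left(Y,V \right)} = 4 Y V = 4 V Y$)
$w^{2}{\left(W,\left(B{\left(0,-1 \right)} + 2\right)^{2} \right)} = \left(4 \left(\left(-1 - 0\right) + 2\right)^{2} \cdot 11\right)^{2} = \left(4 \left(\left(-1 + 0\right) + 2\right)^{2} \cdot 11\right)^{2} = \left(4 \left(-1 + 2\right)^{2} \cdot 11\right)^{2} = \left(4 \cdot 1^{2} \cdot 11\right)^{2} = \left(4 \cdot 1 \cdot 11\right)^{2} = 44^{2} = 1936$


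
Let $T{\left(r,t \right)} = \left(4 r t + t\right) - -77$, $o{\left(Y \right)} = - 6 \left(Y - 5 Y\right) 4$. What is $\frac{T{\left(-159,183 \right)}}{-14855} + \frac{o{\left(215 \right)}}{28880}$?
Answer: $\frac{45754798}{5362655} \approx 8.5321$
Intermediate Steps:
$o{\left(Y \right)} = 96 Y$ ($o{\left(Y \right)} = - 6 \left(- 4 Y\right) 4 = 24 Y 4 = 96 Y$)
$T{\left(r,t \right)} = 77 + t + 4 r t$ ($T{\left(r,t \right)} = \left(4 r t + t\right) + 77 = \left(t + 4 r t\right) + 77 = 77 + t + 4 r t$)
$\frac{T{\left(-159,183 \right)}}{-14855} + \frac{o{\left(215 \right)}}{28880} = \frac{77 + 183 + 4 \left(-159\right) 183}{-14855} + \frac{96 \cdot 215}{28880} = \left(77 + 183 - 116388\right) \left(- \frac{1}{14855}\right) + 20640 \cdot \frac{1}{28880} = \left(-116128\right) \left(- \frac{1}{14855}\right) + \frac{258}{361} = \frac{116128}{14855} + \frac{258}{361} = \frac{45754798}{5362655}$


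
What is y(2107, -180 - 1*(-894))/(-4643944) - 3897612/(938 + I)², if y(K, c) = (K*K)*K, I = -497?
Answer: -68046660046793/33450328632 ≈ -2034.3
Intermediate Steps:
y(K, c) = K³ (y(K, c) = K²*K = K³)
y(2107, -180 - 1*(-894))/(-4643944) - 3897612/(938 + I)² = 2107³/(-4643944) - 3897612/(938 - 497)² = 9353919043*(-1/4643944) - 3897612/(441²) = -9353919043/4643944 - 3897612/194481 = -9353919043/4643944 - 3897612*1/194481 = -9353919043/4643944 - 144356/7203 = -68046660046793/33450328632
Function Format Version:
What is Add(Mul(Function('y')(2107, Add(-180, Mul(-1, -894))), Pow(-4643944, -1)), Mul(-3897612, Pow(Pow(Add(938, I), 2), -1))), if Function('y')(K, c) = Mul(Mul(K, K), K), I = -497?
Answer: Rational(-68046660046793, 33450328632) ≈ -2034.3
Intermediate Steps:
Function('y')(K, c) = Pow(K, 3) (Function('y')(K, c) = Mul(Pow(K, 2), K) = Pow(K, 3))
Add(Mul(Function('y')(2107, Add(-180, Mul(-1, -894))), Pow(-4643944, -1)), Mul(-3897612, Pow(Pow(Add(938, I), 2), -1))) = Add(Mul(Pow(2107, 3), Pow(-4643944, -1)), Mul(-3897612, Pow(Pow(Add(938, -497), 2), -1))) = Add(Mul(9353919043, Rational(-1, 4643944)), Mul(-3897612, Pow(Pow(441, 2), -1))) = Add(Rational(-9353919043, 4643944), Mul(-3897612, Pow(194481, -1))) = Add(Rational(-9353919043, 4643944), Mul(-3897612, Rational(1, 194481))) = Add(Rational(-9353919043, 4643944), Rational(-144356, 7203)) = Rational(-68046660046793, 33450328632)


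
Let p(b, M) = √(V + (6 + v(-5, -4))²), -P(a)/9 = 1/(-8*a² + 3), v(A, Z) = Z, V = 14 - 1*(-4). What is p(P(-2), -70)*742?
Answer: 742*√22 ≈ 3480.3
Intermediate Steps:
V = 18 (V = 14 + 4 = 18)
P(a) = -9/(3 - 8*a²) (P(a) = -9/(-8*a² + 3) = -9/(3 - 8*a²))
p(b, M) = √22 (p(b, M) = √(18 + (6 - 4)²) = √(18 + 2²) = √(18 + 4) = √22)
p(P(-2), -70)*742 = √22*742 = 742*√22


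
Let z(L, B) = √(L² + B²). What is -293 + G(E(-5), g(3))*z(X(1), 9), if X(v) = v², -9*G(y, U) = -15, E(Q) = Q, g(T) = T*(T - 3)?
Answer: -293 + 5*√82/3 ≈ -277.91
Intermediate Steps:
g(T) = T*(-3 + T)
G(y, U) = 5/3 (G(y, U) = -⅑*(-15) = 5/3)
z(L, B) = √(B² + L²)
-293 + G(E(-5), g(3))*z(X(1), 9) = -293 + 5*√(9² + (1²)²)/3 = -293 + 5*√(81 + 1²)/3 = -293 + 5*√(81 + 1)/3 = -293 + 5*√82/3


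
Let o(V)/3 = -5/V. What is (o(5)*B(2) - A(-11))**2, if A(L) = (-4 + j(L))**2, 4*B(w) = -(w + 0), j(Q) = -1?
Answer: 2209/4 ≈ 552.25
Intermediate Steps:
o(V) = -15/V (o(V) = 3*(-5/V) = -15/V)
B(w) = -w/4 (B(w) = (-(w + 0))/4 = (-w)/4 = -w/4)
A(L) = 25 (A(L) = (-4 - 1)**2 = (-5)**2 = 25)
(o(5)*B(2) - A(-11))**2 = ((-15/5)*(-1/4*2) - 1*25)**2 = (-15*1/5*(-1/2) - 25)**2 = (-3*(-1/2) - 25)**2 = (3/2 - 25)**2 = (-47/2)**2 = 2209/4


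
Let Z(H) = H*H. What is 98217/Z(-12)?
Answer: 10913/16 ≈ 682.06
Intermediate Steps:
Z(H) = H²
98217/Z(-12) = 98217/((-12)²) = 98217/144 = 98217*(1/144) = 10913/16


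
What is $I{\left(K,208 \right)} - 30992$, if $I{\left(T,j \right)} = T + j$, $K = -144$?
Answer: $-30928$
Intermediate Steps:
$I{\left(K,208 \right)} - 30992 = \left(-144 + 208\right) - 30992 = 64 - 30992 = -30928$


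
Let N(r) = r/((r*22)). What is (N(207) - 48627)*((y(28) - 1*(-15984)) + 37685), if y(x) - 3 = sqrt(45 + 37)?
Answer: -28708964948/11 - 1069793*sqrt(82)/22 ≈ -2.6103e+9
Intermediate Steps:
y(x) = 3 + sqrt(82) (y(x) = 3 + sqrt(45 + 37) = 3 + sqrt(82))
N(r) = 1/22 (N(r) = r/((22*r)) = r*(1/(22*r)) = 1/22)
(N(207) - 48627)*((y(28) - 1*(-15984)) + 37685) = (1/22 - 48627)*(((3 + sqrt(82)) - 1*(-15984)) + 37685) = -1069793*(((3 + sqrt(82)) + 15984) + 37685)/22 = -1069793*((15987 + sqrt(82)) + 37685)/22 = -1069793*(53672 + sqrt(82))/22 = -28708964948/11 - 1069793*sqrt(82)/22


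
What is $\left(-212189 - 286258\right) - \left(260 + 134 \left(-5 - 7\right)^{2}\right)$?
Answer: $-518003$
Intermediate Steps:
$\left(-212189 - 286258\right) - \left(260 + 134 \left(-5 - 7\right)^{2}\right) = -498447 - \left(260 + 134 \left(-5 - 7\right)^{2}\right) = -498447 - \left(260 + 134 \left(-12\right)^{2}\right) = -498447 - 19556 = -518003$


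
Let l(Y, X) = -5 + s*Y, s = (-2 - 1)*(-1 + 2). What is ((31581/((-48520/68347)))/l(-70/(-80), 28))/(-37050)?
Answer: -719488869/4569067750 ≈ -0.15747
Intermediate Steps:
s = -3 (s = -3*1 = -3)
l(Y, X) = -5 - 3*Y
((31581/((-48520/68347)))/l(-70/(-80), 28))/(-37050) = ((31581/((-48520/68347)))/(-5 - (-210)/(-80)))/(-37050) = ((31581/((-48520*1/68347)))/(-5 - (-210)*(-1)/80))*(-1/37050) = ((31581/(-48520/68347))/(-5 - 3*7/8))*(-1/37050) = ((31581*(-68347/48520))/(-5 - 21/8))*(-1/37050) = -2158466607/(48520*(-61/8))*(-1/37050) = -2158466607/48520*(-8/61)*(-1/37050) = (2158466607/369965)*(-1/37050) = -719488869/4569067750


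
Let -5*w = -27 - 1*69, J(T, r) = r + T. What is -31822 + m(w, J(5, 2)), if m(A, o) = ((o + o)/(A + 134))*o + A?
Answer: -60901137/1915 ≈ -31802.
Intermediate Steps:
J(T, r) = T + r
w = 96/5 (w = -(-27 - 1*69)/5 = -(-27 - 69)/5 = -1/5*(-96) = 96/5 ≈ 19.200)
m(A, o) = A + 2*o**2/(134 + A) (m(A, o) = ((2*o)/(134 + A))*o + A = (2*o/(134 + A))*o + A = 2*o**2/(134 + A) + A = A + 2*o**2/(134 + A))
-31822 + m(w, J(5, 2)) = -31822 + ((96/5)**2 + 2*(5 + 2)**2 + 134*(96/5))/(134 + 96/5) = -31822 + (9216/25 + 2*7**2 + 12864/5)/(766/5) = -31822 + 5*(9216/25 + 2*49 + 12864/5)/766 = -31822 + 5*(9216/25 + 98 + 12864/5)/766 = -31822 + (5/766)*(75986/25) = -31822 + 37993/1915 = -60901137/1915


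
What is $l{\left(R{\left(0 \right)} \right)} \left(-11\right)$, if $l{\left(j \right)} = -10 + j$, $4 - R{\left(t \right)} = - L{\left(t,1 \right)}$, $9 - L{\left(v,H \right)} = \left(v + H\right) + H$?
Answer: $-11$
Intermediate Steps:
$L{\left(v,H \right)} = 9 - v - 2 H$ ($L{\left(v,H \right)} = 9 - \left(\left(v + H\right) + H\right) = 9 - \left(\left(H + v\right) + H\right) = 9 - \left(v + 2 H\right) = 9 - v - 2 H$)
$R{\left(t \right)} = 11 - t$ ($R{\left(t \right)} = 4 - - (9 - t - 2) = 4 - - (7 - t) = 4 - \left(-7 + t\right) = 11 - t$)
$l{\left(R{\left(0 \right)} \right)} \left(-11\right) = \left(-10 + \left(11 - 0\right)\right) \left(-11\right) = \left(-10 + \left(11 + 0\right)\right) \left(-11\right) = \left(-10 + 11\right) \left(-11\right) = 1 \left(-11\right) = -11$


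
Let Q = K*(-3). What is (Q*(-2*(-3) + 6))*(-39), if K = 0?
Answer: 0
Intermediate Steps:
Q = 0 (Q = 0*(-3) = 0)
(Q*(-2*(-3) + 6))*(-39) = (0*(-2*(-3) + 6))*(-39) = (0*(6 + 6))*(-39) = (0*12)*(-39) = 0*(-39) = 0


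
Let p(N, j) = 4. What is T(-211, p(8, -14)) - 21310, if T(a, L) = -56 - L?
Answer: -21370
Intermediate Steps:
T(-211, p(8, -14)) - 21310 = (-56 - 1*4) - 21310 = (-56 - 4) - 21310 = -60 - 21310 = -21370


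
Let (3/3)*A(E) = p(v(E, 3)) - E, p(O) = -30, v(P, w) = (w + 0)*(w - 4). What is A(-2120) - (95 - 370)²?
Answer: -73535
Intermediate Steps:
v(P, w) = w*(-4 + w)
A(E) = -30 - E
A(-2120) - (95 - 370)² = (-30 - 1*(-2120)) - (95 - 370)² = (-30 + 2120) - 1*(-275)² = 2090 - 1*75625 = 2090 - 75625 = -73535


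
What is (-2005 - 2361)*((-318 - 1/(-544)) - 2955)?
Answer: 3886855513/272 ≈ 1.4290e+7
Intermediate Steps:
(-2005 - 2361)*((-318 - 1/(-544)) - 2955) = -4366*((-318 - 1*(-1/544)) - 2955) = -4366*((-318 + 1/544) - 2955) = -4366*(-172991/544 - 2955) = -4366*(-1780511/544) = 3886855513/272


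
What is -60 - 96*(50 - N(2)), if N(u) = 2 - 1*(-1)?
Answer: -4572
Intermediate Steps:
N(u) = 3 (N(u) = 2 + 1 = 3)
-60 - 96*(50 - N(2)) = -60 - 96*(50 - 1*3) = -60 - 96*(50 - 3) = -60 - 96*47 = -60 - 4512 = -4572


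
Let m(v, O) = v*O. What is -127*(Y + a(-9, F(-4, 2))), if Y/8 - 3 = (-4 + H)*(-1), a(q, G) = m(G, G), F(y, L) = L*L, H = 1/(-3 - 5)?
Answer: -9271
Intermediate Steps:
H = -⅛ (H = 1/(-8) = -⅛ ≈ -0.12500)
m(v, O) = O*v
F(y, L) = L²
a(q, G) = G² (a(q, G) = G*G = G²)
Y = 57 (Y = 24 + 8*((-4 - ⅛)*(-1)) = 24 + 8*(-33/8*(-1)) = 24 + 8*(33/8) = 24 + 33 = 57)
-127*(Y + a(-9, F(-4, 2))) = -127*(57 + (2²)²) = -127*(57 + 4²) = -127*(57 + 16) = -127*73 = -9271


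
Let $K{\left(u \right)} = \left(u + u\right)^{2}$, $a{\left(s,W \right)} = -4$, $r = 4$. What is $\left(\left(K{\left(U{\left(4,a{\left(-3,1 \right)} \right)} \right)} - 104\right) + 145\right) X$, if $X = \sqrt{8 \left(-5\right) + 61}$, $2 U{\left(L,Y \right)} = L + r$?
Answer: $105 \sqrt{21} \approx 481.17$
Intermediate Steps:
$U{\left(L,Y \right)} = 2 + \frac{L}{2}$ ($U{\left(L,Y \right)} = \frac{L + 4}{2} = \frac{4 + L}{2} = 2 + \frac{L}{2}$)
$K{\left(u \right)} = 4 u^{2}$ ($K{\left(u \right)} = \left(2 u\right)^{2} = 4 u^{2}$)
$X = \sqrt{21}$ ($X = \sqrt{-40 + 61} = \sqrt{21} \approx 4.5826$)
$\left(\left(K{\left(U{\left(4,a{\left(-3,1 \right)} \right)} \right)} - 104\right) + 145\right) X = \left(\left(4 \left(2 + \frac{1}{2} \cdot 4\right)^{2} - 104\right) + 145\right) \sqrt{21} = \left(\left(4 \left(2 + 2\right)^{2} - 104\right) + 145\right) \sqrt{21} = \left(\left(4 \cdot 4^{2} - 104\right) + 145\right) \sqrt{21} = \left(\left(4 \cdot 16 - 104\right) + 145\right) \sqrt{21} = \left(\left(64 - 104\right) + 145\right) \sqrt{21} = \left(-40 + 145\right) \sqrt{21} = 105 \sqrt{21}$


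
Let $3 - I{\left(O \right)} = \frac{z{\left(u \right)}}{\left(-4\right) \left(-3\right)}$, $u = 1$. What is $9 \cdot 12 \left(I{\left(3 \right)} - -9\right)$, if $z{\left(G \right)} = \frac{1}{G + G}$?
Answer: $\frac{2583}{2} \approx 1291.5$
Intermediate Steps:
$z{\left(G \right)} = \frac{1}{2 G}$
$I{\left(O \right)} = \frac{71}{24}$ ($I{\left(O \right)} = 3 - \frac{\frac{1}{2} \cdot 1^{-1}}{\left(-4\right) \left(-3\right)} = 3 - \frac{\frac{1}{2} \cdot 1}{12} = 3 - \frac{1}{2} \cdot \frac{1}{12} = 3 - \frac{1}{24} = \frac{71}{24}$)
$9 \cdot 12 \left(I{\left(3 \right)} - -9\right) = 9 \cdot 12 \left(\frac{71}{24} - -9\right) = 108 \left(\frac{71}{24} + 9\right) = 108 \cdot \frac{287}{24} = \frac{2583}{2}$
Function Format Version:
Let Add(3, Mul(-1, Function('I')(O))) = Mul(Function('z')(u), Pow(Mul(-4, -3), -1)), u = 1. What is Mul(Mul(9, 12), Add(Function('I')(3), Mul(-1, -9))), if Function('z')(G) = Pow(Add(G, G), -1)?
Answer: Rational(2583, 2) ≈ 1291.5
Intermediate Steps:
Function('z')(G) = Mul(Rational(1, 2), Pow(G, -1)) (Function('z')(G) = Pow(Mul(2, G), -1) = Mul(Rational(1, 2), Pow(G, -1)))
Function('I')(O) = Rational(71, 24) (Function('I')(O) = Add(3, Mul(-1, Mul(Mul(Rational(1, 2), Pow(1, -1)), Pow(Mul(-4, -3), -1)))) = Add(3, Mul(-1, Mul(Mul(Rational(1, 2), 1), Pow(12, -1)))) = Add(3, Mul(-1, Mul(Rational(1, 2), Rational(1, 12)))) = Add(3, Mul(-1, Rational(1, 24))) = Add(3, Rational(-1, 24)) = Rational(71, 24))
Mul(Mul(9, 12), Add(Function('I')(3), Mul(-1, -9))) = Mul(Mul(9, 12), Add(Rational(71, 24), Mul(-1, -9))) = Mul(108, Add(Rational(71, 24), 9)) = Mul(108, Rational(287, 24)) = Rational(2583, 2)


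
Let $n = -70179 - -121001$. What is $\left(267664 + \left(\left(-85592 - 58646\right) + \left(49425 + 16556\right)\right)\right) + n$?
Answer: $240229$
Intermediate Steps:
$n = 50822$ ($n = -70179 + 121001 = 50822$)
$\left(267664 + \left(\left(-85592 - 58646\right) + \left(49425 + 16556\right)\right)\right) + n = \left(267664 + \left(\left(-85592 - 58646\right) + \left(49425 + 16556\right)\right)\right) + 50822 = \left(267664 + \left(-144238 + 65981\right)\right) + 50822 = \left(267664 - 78257\right) + 50822 = 189407 + 50822 = 240229$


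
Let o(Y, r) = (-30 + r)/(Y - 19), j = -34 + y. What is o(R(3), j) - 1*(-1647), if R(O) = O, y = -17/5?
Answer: 132097/80 ≈ 1651.2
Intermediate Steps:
y = -17/5 (y = -17*⅕ = -17/5 ≈ -3.4000)
j = -187/5 (j = -34 - 17/5 = -187/5 ≈ -37.400)
o(Y, r) = (-30 + r)/(-19 + Y)
o(R(3), j) - 1*(-1647) = (-30 - 187/5)/(-19 + 3) - 1*(-1647) = -337/5/(-16) + 1647 = -1/16*(-337/5) + 1647 = 337/80 + 1647 = 132097/80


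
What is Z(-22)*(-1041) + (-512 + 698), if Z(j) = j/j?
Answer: -855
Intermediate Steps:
Z(j) = 1
Z(-22)*(-1041) + (-512 + 698) = 1*(-1041) + (-512 + 698) = -1041 + 186 = -855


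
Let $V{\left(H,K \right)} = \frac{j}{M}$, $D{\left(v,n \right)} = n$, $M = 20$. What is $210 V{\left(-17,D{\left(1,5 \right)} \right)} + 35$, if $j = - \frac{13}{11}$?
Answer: $\frac{497}{22} \approx 22.591$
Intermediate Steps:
$j = - \frac{13}{11}$ ($j = \left(-13\right) \frac{1}{11} = - \frac{13}{11} \approx -1.1818$)
$V{\left(H,K \right)} = - \frac{13}{220}$ ($V{\left(H,K \right)} = - \frac{13}{11 \cdot 20} = \left(- \frac{13}{11}\right) \frac{1}{20} = - \frac{13}{220}$)
$210 V{\left(-17,D{\left(1,5 \right)} \right)} + 35 = 210 \left(- \frac{13}{220}\right) + 35 = - \frac{273}{22} + 35 = \frac{497}{22}$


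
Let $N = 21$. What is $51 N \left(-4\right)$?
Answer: $-4284$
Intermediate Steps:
$51 N \left(-4\right) = 51 \cdot 21 \left(-4\right) = 1071 \left(-4\right) = -4284$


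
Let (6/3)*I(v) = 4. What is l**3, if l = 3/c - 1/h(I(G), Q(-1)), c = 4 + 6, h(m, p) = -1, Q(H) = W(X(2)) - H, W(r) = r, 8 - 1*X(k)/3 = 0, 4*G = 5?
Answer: 2197/1000 ≈ 2.1970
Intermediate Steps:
G = 5/4 (G = (1/4)*5 = 5/4 ≈ 1.2500)
X(k) = 24 (X(k) = 24 - 3*0 = 24 + 0 = 24)
I(v) = 2 (I(v) = (1/2)*4 = 2)
Q(H) = 24 - H
c = 10
l = 13/10 (l = 3/10 - 1/(-1) = 3*(1/10) - 1*(-1) = 3/10 + 1 = 13/10 ≈ 1.3000)
l**3 = (13/10)**3 = 2197/1000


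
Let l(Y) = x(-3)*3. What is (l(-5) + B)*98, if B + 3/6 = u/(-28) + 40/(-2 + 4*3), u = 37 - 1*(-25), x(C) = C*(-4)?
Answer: 3654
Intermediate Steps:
x(C) = -4*C
u = 62 (u = 37 + 25 = 62)
l(Y) = 36 (l(Y) = -4*(-3)*3 = 12*3 = 36)
B = 9/7 (B = -½ + (62/(-28) + 40/(-2 + 4*3)) = -½ + (62*(-1/28) + 40/(-2 + 12)) = -½ + (-31/14 + 40/10) = -½ + (-31/14 + 40*(⅒)) = -½ + (-31/14 + 4) = -½ + 25/14 = 9/7 ≈ 1.2857)
(l(-5) + B)*98 = (36 + 9/7)*98 = (261/7)*98 = 3654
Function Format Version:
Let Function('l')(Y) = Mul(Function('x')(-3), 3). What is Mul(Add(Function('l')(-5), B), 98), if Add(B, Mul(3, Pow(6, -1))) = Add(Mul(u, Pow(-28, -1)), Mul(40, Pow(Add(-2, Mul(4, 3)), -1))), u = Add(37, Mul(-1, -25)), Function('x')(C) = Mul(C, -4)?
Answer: 3654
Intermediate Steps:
Function('x')(C) = Mul(-4, C)
u = 62 (u = Add(37, 25) = 62)
Function('l')(Y) = 36 (Function('l')(Y) = Mul(Mul(-4, -3), 3) = Mul(12, 3) = 36)
B = Rational(9, 7) (B = Add(Rational(-1, 2), Add(Mul(62, Pow(-28, -1)), Mul(40, Pow(Add(-2, Mul(4, 3)), -1)))) = Add(Rational(-1, 2), Add(Mul(62, Rational(-1, 28)), Mul(40, Pow(Add(-2, 12), -1)))) = Add(Rational(-1, 2), Add(Rational(-31, 14), Mul(40, Pow(10, -1)))) = Add(Rational(-1, 2), Add(Rational(-31, 14), Mul(40, Rational(1, 10)))) = Add(Rational(-1, 2), Add(Rational(-31, 14), 4)) = Add(Rational(-1, 2), Rational(25, 14)) = Rational(9, 7) ≈ 1.2857)
Mul(Add(Function('l')(-5), B), 98) = Mul(Add(36, Rational(9, 7)), 98) = Mul(Rational(261, 7), 98) = 3654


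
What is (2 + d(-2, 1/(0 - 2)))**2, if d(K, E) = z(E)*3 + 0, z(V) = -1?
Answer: 1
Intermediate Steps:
d(K, E) = -3 (d(K, E) = -1*3 + 0 = -3 + 0 = -3)
(2 + d(-2, 1/(0 - 2)))**2 = (2 - 3)**2 = (-1)**2 = 1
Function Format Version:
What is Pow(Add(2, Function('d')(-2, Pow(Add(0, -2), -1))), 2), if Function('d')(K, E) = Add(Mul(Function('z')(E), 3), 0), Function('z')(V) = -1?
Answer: 1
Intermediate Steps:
Function('d')(K, E) = -3 (Function('d')(K, E) = Add(Mul(-1, 3), 0) = Add(-3, 0) = -3)
Pow(Add(2, Function('d')(-2, Pow(Add(0, -2), -1))), 2) = Pow(Add(2, -3), 2) = Pow(-1, 2) = 1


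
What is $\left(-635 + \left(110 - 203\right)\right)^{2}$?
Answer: $529984$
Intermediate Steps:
$\left(-635 + \left(110 - 203\right)\right)^{2} = \left(-635 - 93\right)^{2} = \left(-728\right)^{2} = 529984$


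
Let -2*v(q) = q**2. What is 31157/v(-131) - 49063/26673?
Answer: -2504071465/457735353 ≈ -5.4706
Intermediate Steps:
v(q) = -q**2/2
31157/v(-131) - 49063/26673 = 31157/((-1/2*(-131)**2)) - 49063/26673 = 31157/((-1/2*17161)) - 49063*1/26673 = 31157/(-17161/2) - 49063/26673 = 31157*(-2/17161) - 49063/26673 = -62314/17161 - 49063/26673 = -2504071465/457735353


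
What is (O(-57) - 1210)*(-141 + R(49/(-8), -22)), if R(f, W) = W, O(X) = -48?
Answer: 205054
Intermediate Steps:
(O(-57) - 1210)*(-141 + R(49/(-8), -22)) = (-48 - 1210)*(-141 - 22) = -1258*(-163) = 205054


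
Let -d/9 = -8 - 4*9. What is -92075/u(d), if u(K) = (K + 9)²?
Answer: -3683/6561 ≈ -0.56135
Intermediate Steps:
d = 396 (d = -9*(-8 - 4*9) = -9*(-8 - 36) = -9*(-44) = 396)
u(K) = (9 + K)²
-92075/u(d) = -92075/(9 + 396)² = -92075/(405²) = -92075/164025 = -92075*1/164025 = -3683/6561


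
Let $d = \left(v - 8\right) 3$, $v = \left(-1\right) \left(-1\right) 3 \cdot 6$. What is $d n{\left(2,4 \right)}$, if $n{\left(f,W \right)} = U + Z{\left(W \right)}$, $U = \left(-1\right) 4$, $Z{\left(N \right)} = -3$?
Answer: $-210$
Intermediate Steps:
$U = -4$
$n{\left(f,W \right)} = -7$ ($n{\left(f,W \right)} = -4 - 3 = -7$)
$v = 18$ ($v = 1 \cdot 18 = 18$)
$d = 30$ ($d = \left(18 - 8\right) 3 = 10 \cdot 3 = 30$)
$d n{\left(2,4 \right)} = 30 \left(-7\right) = -210$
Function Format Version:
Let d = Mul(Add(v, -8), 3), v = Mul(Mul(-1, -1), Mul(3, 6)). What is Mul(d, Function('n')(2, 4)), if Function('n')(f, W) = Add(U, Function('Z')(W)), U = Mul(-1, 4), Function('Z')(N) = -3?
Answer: -210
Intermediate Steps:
U = -4
Function('n')(f, W) = -7 (Function('n')(f, W) = Add(-4, -3) = -7)
v = 18 (v = Mul(1, 18) = 18)
d = 30 (d = Mul(Add(18, -8), 3) = Mul(10, 3) = 30)
Mul(d, Function('n')(2, 4)) = Mul(30, -7) = -210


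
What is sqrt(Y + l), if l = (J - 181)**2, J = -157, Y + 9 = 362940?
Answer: 5*sqrt(19087) ≈ 690.78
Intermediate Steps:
Y = 362931 (Y = -9 + 362940 = 362931)
l = 114244 (l = (-157 - 181)**2 = (-338)**2 = 114244)
sqrt(Y + l) = sqrt(362931 + 114244) = sqrt(477175) = 5*sqrt(19087)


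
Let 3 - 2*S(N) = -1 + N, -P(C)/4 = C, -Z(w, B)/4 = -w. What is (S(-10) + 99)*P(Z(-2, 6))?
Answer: 3392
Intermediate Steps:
Z(w, B) = 4*w (Z(w, B) = -(-4)*w = 4*w)
P(C) = -4*C
S(N) = 2 - N/2 (S(N) = 3/2 - (-1 + N)/2 = 3/2 + (½ - N/2) = 2 - N/2)
(S(-10) + 99)*P(Z(-2, 6)) = ((2 - ½*(-10)) + 99)*(-16*(-2)) = ((2 + 5) + 99)*(-4*(-8)) = (7 + 99)*32 = 106*32 = 3392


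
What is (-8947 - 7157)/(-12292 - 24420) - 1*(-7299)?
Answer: 33497124/4589 ≈ 7299.4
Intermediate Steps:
(-8947 - 7157)/(-12292 - 24420) - 1*(-7299) = -16104/(-36712) + 7299 = -16104*(-1/36712) + 7299 = 2013/4589 + 7299 = 33497124/4589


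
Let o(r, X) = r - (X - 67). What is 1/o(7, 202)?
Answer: -1/128 ≈ -0.0078125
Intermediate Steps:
o(r, X) = 67 + r - X (o(r, X) = r - (-67 + X) = r + (67 - X) = 67 + r - X)
1/o(7, 202) = 1/(67 + 7 - 1*202) = 1/(67 + 7 - 202) = 1/(-128) = -1/128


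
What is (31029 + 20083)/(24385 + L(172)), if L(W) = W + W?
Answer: 51112/24729 ≈ 2.0669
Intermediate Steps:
L(W) = 2*W
(31029 + 20083)/(24385 + L(172)) = (31029 + 20083)/(24385 + 2*172) = 51112/(24385 + 344) = 51112/24729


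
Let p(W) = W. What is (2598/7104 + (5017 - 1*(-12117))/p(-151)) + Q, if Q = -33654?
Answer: -6037018009/178784 ≈ -33767.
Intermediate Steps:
(2598/7104 + (5017 - 1*(-12117))/p(-151)) + Q = (2598/7104 + (5017 - 1*(-12117))/(-151)) - 33654 = (2598*(1/7104) + (5017 + 12117)*(-1/151)) - 33654 = (433/1184 + 17134*(-1/151)) - 33654 = (433/1184 - 17134/151) - 33654 = -20221273/178784 - 33654 = -6037018009/178784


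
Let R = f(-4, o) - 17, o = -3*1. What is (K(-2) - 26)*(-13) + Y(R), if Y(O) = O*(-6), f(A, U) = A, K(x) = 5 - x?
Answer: 373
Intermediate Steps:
o = -3
R = -21 (R = -4 - 17 = -21)
Y(O) = -6*O
(K(-2) - 26)*(-13) + Y(R) = ((5 - 1*(-2)) - 26)*(-13) - 6*(-21) = ((5 + 2) - 26)*(-13) + 126 = (7 - 26)*(-13) + 126 = -19*(-13) + 126 = 247 + 126 = 373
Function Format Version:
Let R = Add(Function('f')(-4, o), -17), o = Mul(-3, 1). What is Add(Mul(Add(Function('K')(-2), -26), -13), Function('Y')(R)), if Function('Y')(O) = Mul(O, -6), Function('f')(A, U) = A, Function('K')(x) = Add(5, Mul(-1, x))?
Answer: 373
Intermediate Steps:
o = -3
R = -21 (R = Add(-4, -17) = -21)
Function('Y')(O) = Mul(-6, O)
Add(Mul(Add(Function('K')(-2), -26), -13), Function('Y')(R)) = Add(Mul(Add(Add(5, Mul(-1, -2)), -26), -13), Mul(-6, -21)) = Add(Mul(Add(Add(5, 2), -26), -13), 126) = Add(Mul(Add(7, -26), -13), 126) = Add(Mul(-19, -13), 126) = Add(247, 126) = 373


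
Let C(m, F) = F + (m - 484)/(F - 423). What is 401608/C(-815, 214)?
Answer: 83936072/46025 ≈ 1823.7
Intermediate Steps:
C(m, F) = F + (-484 + m)/(-423 + F)
401608/C(-815, 214) = 401608/(((-484 - 815 + 214² - 423*214)/(-423 + 214))) = 401608/(((-484 - 815 + 45796 - 90522)/(-209))) = 401608/((-1/209*(-46025))) = 401608/(46025/209) = 401608*(209/46025) = 83936072/46025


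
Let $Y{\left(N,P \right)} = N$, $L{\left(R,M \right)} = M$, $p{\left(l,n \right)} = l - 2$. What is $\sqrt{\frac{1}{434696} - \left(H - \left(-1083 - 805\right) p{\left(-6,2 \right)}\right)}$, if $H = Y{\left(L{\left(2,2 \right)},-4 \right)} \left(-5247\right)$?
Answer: $\frac{\sqrt{1209253439264866}}{217348} \approx 159.99$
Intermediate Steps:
$p{\left(l,n \right)} = -2 + l$
$H = -10494$ ($H = 2 \left(-5247\right) = -10494$)
$\sqrt{\frac{1}{434696} - \left(H - \left(-1083 - 805\right) p{\left(-6,2 \right)}\right)} = \sqrt{\frac{1}{434696} - \left(-10494 - \left(-1083 - 805\right) \left(-2 - 6\right)\right)} = \sqrt{\frac{1}{434696} + \left(\left(-1888\right) \left(-8\right) + 10494\right)} = \sqrt{\frac{1}{434696} + \left(15104 + 10494\right)} = \sqrt{\frac{1}{434696} + 25598} = \sqrt{\frac{11127348209}{434696}} = \frac{\sqrt{1209253439264866}}{217348}$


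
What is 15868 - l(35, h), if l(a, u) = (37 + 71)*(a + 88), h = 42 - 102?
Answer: 2584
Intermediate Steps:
h = -60
l(a, u) = 9504 + 108*a (l(a, u) = 108*(88 + a) = 9504 + 108*a)
15868 - l(35, h) = 15868 - (9504 + 108*35) = 15868 - (9504 + 3780) = 15868 - 1*13284 = 15868 - 13284 = 2584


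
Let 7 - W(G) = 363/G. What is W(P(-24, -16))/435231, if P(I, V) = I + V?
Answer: 643/17409240 ≈ 3.6934e-5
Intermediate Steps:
W(G) = 7 - 363/G
W(P(-24, -16))/435231 = (7 - 363/(-24 - 16))/435231 = (7 - 363/(-40))*(1/435231) = (7 - 363*(-1/40))*(1/435231) = (7 + 363/40)*(1/435231) = (643/40)*(1/435231) = 643/17409240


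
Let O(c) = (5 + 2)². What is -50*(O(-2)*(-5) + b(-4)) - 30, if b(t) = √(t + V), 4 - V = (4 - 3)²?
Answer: 12220 - 50*I ≈ 12220.0 - 50.0*I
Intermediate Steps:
O(c) = 49 (O(c) = 7² = 49)
V = 3 (V = 4 - (4 - 3)² = 4 - 1*1² = 4 - 1*1 = 4 - 1 = 3)
b(t) = √(3 + t) (b(t) = √(t + 3) = √(3 + t))
-50*(O(-2)*(-5) + b(-4)) - 30 = -50*(49*(-5) + √(3 - 4)) - 30 = -50*(-245 + √(-1)) - 30 = -50*(-245 + I) - 30 = (12250 - 50*I) - 30 = 12220 - 50*I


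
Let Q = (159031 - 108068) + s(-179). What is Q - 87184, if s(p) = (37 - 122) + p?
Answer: -36485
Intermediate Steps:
s(p) = -85 + p
Q = 50699 (Q = (159031 - 108068) + (-85 - 179) = 50963 - 264 = 50699)
Q - 87184 = 50699 - 87184 = -36485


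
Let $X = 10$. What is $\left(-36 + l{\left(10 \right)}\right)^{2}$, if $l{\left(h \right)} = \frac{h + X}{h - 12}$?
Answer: $2116$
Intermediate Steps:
$l{\left(h \right)} = \frac{10 + h}{-12 + h}$ ($l{\left(h \right)} = \frac{h + 10}{h - 12} = \frac{10 + h}{-12 + h}$)
$\left(-36 + l{\left(10 \right)}\right)^{2} = \left(-36 + \frac{10 + 10}{-12 + 10}\right)^{2} = \left(-36 + \frac{1}{-2} \cdot 20\right)^{2} = \left(-36 - 10\right)^{2} = \left(-46\right)^{2} = 2116$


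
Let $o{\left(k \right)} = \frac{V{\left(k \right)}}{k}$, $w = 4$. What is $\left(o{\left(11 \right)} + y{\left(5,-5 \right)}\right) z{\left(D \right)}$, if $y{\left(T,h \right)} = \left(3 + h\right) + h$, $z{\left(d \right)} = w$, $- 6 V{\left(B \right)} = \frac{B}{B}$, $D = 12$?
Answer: $- \frac{926}{33} \approx -28.061$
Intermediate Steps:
$V{\left(B \right)} = - \frac{1}{6}$ ($V{\left(B \right)} = - \frac{B \frac{1}{B}}{6} = \left(- \frac{1}{6}\right) 1 = - \frac{1}{6}$)
$z{\left(d \right)} = 4$
$o{\left(k \right)} = - \frac{1}{6 k}$
$y{\left(T,h \right)} = 3 + 2 h$
$\left(o{\left(11 \right)} + y{\left(5,-5 \right)}\right) z{\left(D \right)} = \left(- \frac{1}{6 \cdot 11} + \left(3 + 2 \left(-5\right)\right)\right) 4 = \left(\left(- \frac{1}{6}\right) \frac{1}{11} + \left(3 - 10\right)\right) 4 = \left(- \frac{1}{66} - 7\right) 4 = \left(- \frac{463}{66}\right) 4 = - \frac{926}{33}$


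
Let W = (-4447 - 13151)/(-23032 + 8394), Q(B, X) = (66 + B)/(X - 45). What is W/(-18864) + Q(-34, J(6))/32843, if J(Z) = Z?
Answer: -44696685/503832114032 ≈ -8.8713e-5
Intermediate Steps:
Q(B, X) = (66 + B)/(-45 + X)
W = 8799/7319 (W = -17598/(-14638) = -17598*(-1/14638) = 8799/7319 ≈ 1.2022)
W/(-18864) + Q(-34, J(6))/32843 = (8799/7319)/(-18864) + ((66 - 34)/(-45 + 6))/32843 = (8799/7319)*(-1/18864) + (32/(-39))*(1/32843) = -2933/46021872 - 1/39*32*(1/32843) = -2933/46021872 - 32/39*1/32843 = -2933/46021872 - 32/1280877 = -44696685/503832114032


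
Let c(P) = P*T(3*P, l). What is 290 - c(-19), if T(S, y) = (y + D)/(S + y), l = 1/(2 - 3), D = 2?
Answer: 16801/58 ≈ 289.67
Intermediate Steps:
l = -1 (l = 1/(-1) = -1)
T(S, y) = (2 + y)/(S + y) (T(S, y) = (y + 2)/(S + y) = (2 + y)/(S + y))
c(P) = P/(-1 + 3*P) (c(P) = P*((2 - 1)/(3*P - 1)) = P*(1/(-1 + 3*P)) = P/(-1 + 3*P))
290 - c(-19) = 290 - (-19)/(-1 + 3*(-19)) = 290 - (-19)/(-1 - 57) = 290 - (-19)/(-58) = 290 - (-19)*(-1)/58 = 290 - 1*19/58 = 290 - 19/58 = 16801/58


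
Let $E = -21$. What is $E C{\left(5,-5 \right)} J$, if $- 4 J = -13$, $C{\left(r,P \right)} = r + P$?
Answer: $0$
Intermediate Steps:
$C{\left(r,P \right)} = P + r$
$J = \frac{13}{4}$ ($J = \left(- \frac{1}{4}\right) \left(-13\right) = \frac{13}{4} \approx 3.25$)
$E C{\left(5,-5 \right)} J = - 21 \left(-5 + 5\right) \frac{13}{4} = \left(-21\right) 0 \cdot \frac{13}{4} = 0 \cdot \frac{13}{4} = 0$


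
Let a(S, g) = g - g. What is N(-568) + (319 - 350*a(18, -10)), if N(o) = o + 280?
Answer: 31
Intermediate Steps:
a(S, g) = 0
N(o) = 280 + o
N(-568) + (319 - 350*a(18, -10)) = (280 - 568) + (319 - 350*0) = -288 + (319 + 0) = -288 + 319 = 31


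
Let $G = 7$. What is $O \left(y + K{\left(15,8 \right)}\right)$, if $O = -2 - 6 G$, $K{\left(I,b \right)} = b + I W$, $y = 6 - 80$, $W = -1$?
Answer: $3564$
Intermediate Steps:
$y = -74$ ($y = 6 - 80 = -74$)
$K{\left(I,b \right)} = b - I$ ($K{\left(I,b \right)} = b + I \left(-1\right) = b - I$)
$O = -44$ ($O = -2 - 42 = -44$)
$O \left(y + K{\left(15,8 \right)}\right) = - 44 \left(-74 + \left(8 - 15\right)\right) = - 44 \left(-74 - 7\right) = \left(-44\right) \left(-81\right) = 3564$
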